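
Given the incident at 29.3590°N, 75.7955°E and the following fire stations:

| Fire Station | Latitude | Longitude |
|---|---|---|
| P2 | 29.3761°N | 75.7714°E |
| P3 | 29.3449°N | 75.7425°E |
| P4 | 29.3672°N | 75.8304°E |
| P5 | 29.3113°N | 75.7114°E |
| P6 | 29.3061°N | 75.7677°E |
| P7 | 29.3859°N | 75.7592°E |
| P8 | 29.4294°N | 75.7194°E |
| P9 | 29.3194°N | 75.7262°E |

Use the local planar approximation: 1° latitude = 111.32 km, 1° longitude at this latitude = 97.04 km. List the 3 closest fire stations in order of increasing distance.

P2, P4, P7

Distances from 29.3590°N, 75.7955°E:
P2: √((0.0171·111.32)² + (-0.0241·97.04)²) = √(3.623586 + 5.469349) = 3.0154 km
P3: √((-0.0141·111.32)² + (-0.0530·97.04)²) = √(2.463682 + 26.451683) = 5.3773 km
P4: √((0.0082·111.32)² + (0.0349·97.04)²) = √(0.833248 + 11.469710) = 3.5076 km
P5: √((-0.0477·111.32)² + (-0.0841·97.04)²) = √(28.195718 + 66.602966) = 9.7365 km
P6: √((-0.0529·111.32)² + (-0.0278·97.04)²) = √(34.678295 + 7.277650) = 6.4773 km
P7: √((0.0269·111.32)² + (-0.0363·97.04)²) = √(8.967078 + 12.408373) = 4.6234 km
P8: √((0.0704·111.32)² + (-0.0761·97.04)²) = √(61.417440 + 54.534444) = 10.7681 km
P9: √((-0.0396·111.32)² + (-0.0693·97.04)²) = √(19.432862 + 45.223903) = 8.0409 km
Sorted: P2 (3.0154 km) < P4 (3.5076 km) < P7 (4.6234 km) < P3 (5.3773 km) < P6 (6.4773 km) < …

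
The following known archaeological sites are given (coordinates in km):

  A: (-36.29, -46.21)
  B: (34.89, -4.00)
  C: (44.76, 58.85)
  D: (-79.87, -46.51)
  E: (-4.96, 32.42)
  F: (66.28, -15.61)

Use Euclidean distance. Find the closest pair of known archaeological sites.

Pairwise distances:
A–B: √((71.18)² + (42.21)²) = √(5066.5924 + 1781.6841) = 82.75 km
A–C: √((81.05)² + (105.06)²) = √(6569.1025 + 11037.6036) = 132.69 km
A–D: √((-43.58)² + (-0.30)²) = √(1899.2164 + 0.0900) = 43.58 km
A–E: √((31.33)² + (78.63)²) = √(981.5689 + 6182.6769) = 84.64 km
A–F: √((102.57)² + (30.60)²) = √(10520.6049 + 936.3600) = 107.04 km
B–C: √((9.87)² + (62.85)²) = √(97.4169 + 3950.1225) = 63.62 km
B–D: √((-114.76)² + (-42.51)²) = √(13169.8576 + 1807.1001) = 122.38 km
B–E: √((-39.85)² + (36.42)²) = √(1588.0225 + 1326.4164) = 53.99 km
B–F: √((31.39)² + (-11.61)²) = √(985.3321 + 134.7921) = 33.47 km
C–D: √((-124.63)² + (-105.36)²) = √(15532.6369 + 11100.7296) = 163.20 km
C–E: √((-49.72)² + (-26.43)²) = √(2472.0784 + 698.5449) = 56.31 km
C–F: √((21.52)² + (-74.46)²) = √(463.1104 + 5544.2916) = 77.51 km
D–E: √((74.91)² + (78.93)²) = √(5611.5081 + 6229.9449) = 108.82 km
D–F: √((146.15)² + (30.90)²) = √(21359.8225 + 954.8100) = 149.38 km
E–F: √((71.24)² + (-48.03)²) = √(5075.1376 + 2306.8809) = 85.92 km
Closest pair: B–F at 33.47 km.

B and F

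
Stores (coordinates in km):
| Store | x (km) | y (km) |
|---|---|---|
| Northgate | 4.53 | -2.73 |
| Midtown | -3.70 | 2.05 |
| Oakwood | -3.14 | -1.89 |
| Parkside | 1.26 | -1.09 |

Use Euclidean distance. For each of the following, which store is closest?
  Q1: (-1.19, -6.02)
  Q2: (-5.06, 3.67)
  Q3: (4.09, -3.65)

Q1→Oakwood; Q2→Midtown; Q3→Northgate

Q1 at (-1.19, -6.02):
  Northgate: 6.60 km
  Midtown: 8.45 km
  Oakwood: 4.57 km
  Parkside: 5.51 km
  → nearest: Oakwood (4.57 km)
Q2 at (-5.06, 3.67):
  Northgate: 11.53 km
  Midtown: 2.12 km
  Oakwood: 5.88 km
  Parkside: 7.91 km
  → nearest: Midtown (2.12 km)
Q3 at (4.09, -3.65):
  Northgate: 1.02 km
  Midtown: 9.65 km
  Oakwood: 7.44 km
  Parkside: 3.82 km
  → nearest: Northgate (1.02 km)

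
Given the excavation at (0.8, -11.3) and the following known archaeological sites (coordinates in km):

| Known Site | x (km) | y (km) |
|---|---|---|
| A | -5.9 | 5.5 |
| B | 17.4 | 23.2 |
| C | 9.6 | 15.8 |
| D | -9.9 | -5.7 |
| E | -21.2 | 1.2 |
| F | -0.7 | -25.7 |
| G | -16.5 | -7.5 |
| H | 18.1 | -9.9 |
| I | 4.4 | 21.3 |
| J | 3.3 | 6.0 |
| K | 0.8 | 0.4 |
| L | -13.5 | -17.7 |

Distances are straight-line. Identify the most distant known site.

Distances from (0.8, -11.3):
A: √((-6.7)² + (16.8)²) = √(44.890 + 282.240) = 18.1 km
B: √((16.6)² + (34.5)²) = √(275.560 + 1190.250) = 38.3 km
C: √((8.8)² + (27.1)²) = √(77.440 + 734.410) = 28.5 km
D: √((-10.7)² + (5.6)²) = √(114.490 + 31.360) = 12.1 km
E: √((-22.0)² + (12.5)²) = √(484.000 + 156.250) = 25.3 km
F: √((-1.5)² + (-14.4)²) = √(2.250 + 207.360) = 14.5 km
G: √((-17.3)² + (3.8)²) = √(299.290 + 14.440) = 17.7 km
H: √((17.3)² + (1.4)²) = √(299.290 + 1.960) = 17.4 km
I: √((3.6)² + (32.6)²) = √(12.960 + 1062.760) = 32.8 km
J: √((2.5)² + (17.3)²) = √(6.250 + 299.290) = 17.5 km
K: √((0.0)² + (11.7)²) = √(0.000 + 136.890) = 11.7 km
L: √((-14.3)² + (-6.4)²) = √(204.490 + 40.960) = 15.7 km
Maximum: B at 38.3 km.

B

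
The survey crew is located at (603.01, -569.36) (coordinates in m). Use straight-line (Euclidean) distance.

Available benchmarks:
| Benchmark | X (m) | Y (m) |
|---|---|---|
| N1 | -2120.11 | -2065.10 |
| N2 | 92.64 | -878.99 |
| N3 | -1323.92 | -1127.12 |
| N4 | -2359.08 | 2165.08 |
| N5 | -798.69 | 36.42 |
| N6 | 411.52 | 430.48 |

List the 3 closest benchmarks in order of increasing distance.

N2, N6, N5

Distances from (603.01, -569.36):
N1: 3106.87 m
N2: 596.95 m
N3: 2006.03 m
N4: 4031.27 m
N5: 1527.00 m
N6: 1018.01 m
Sorted: N2 (596.95 m) < N6 (1018.01 m) < N5 (1527.00 m) < N3 (2006.03 m) < N1 (3106.87 m) < …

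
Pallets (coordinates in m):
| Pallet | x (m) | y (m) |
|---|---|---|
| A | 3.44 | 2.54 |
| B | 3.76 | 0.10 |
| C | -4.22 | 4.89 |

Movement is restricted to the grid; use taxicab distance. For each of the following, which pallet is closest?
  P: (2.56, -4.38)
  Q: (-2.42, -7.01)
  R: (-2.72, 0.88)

P at (2.56, -4.38):
  A: |0.88| + |6.92| = 0.88 + 6.92 = 7.80 m
  B: |1.20| + |4.48| = 1.20 + 4.48 = 5.68 m
  C: |-6.78| + |9.27| = 6.78 + 9.27 = 16.05 m
  → nearest: B (5.68 m)
Q at (-2.42, -7.01):
  A: |5.86| + |9.55| = 5.86 + 9.55 = 15.41 m
  B: |6.18| + |7.11| = 6.18 + 7.11 = 13.29 m
  C: |-1.80| + |11.90| = 1.80 + 11.90 = 13.70 m
  → nearest: B (13.29 m)
R at (-2.72, 0.88):
  A: |6.16| + |1.66| = 6.16 + 1.66 = 7.82 m
  B: |6.48| + |-0.78| = 6.48 + 0.78 = 7.26 m
  C: |-1.50| + |4.01| = 1.50 + 4.01 = 5.51 m
  → nearest: C (5.51 m)

P→B; Q→B; R→C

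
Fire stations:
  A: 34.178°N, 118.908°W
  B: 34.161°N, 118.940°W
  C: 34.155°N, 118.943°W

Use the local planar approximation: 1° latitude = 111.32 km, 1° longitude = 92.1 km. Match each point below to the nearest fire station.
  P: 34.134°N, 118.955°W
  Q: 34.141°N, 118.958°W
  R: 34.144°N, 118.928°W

P→C; Q→C; R→C

P at 34.134°N, 118.955°W:
  A: √((0.044·111.32)² + (0.047·92.1)²) = √(23.99119 + 18.73764) = 6.537 km
  B: √((0.027·111.32)² + (0.015·92.1)²) = √(9.03387 + 1.90854) = 3.308 km
  C: √((0.021·111.32)² + (0.012·92.1)²) = √(5.46493 + 1.22147) = 2.586 km
  → nearest: C (2.586 km)
Q at 34.141°N, 118.958°W:
  A: √((0.037·111.32)² + (0.050·92.1)²) = √(16.96484 + 21.20602) = 6.178 km
  B: √((0.020·111.32)² + (0.018·92.1)²) = √(4.95686 + 2.74830) = 2.776 km
  C: √((0.014·111.32)² + (0.015·92.1)²) = √(2.42886 + 1.90854) = 2.083 km
  → nearest: C (2.083 km)
R at 34.144°N, 118.928°W:
  A: √((0.034·111.32)² + (0.020·92.1)²) = √(14.32532 + 3.39296) = 4.209 km
  B: √((0.017·111.32)² + (-0.012·92.1)²) = √(3.58133 + 1.22147) = 2.192 km
  C: √((0.011·111.32)² + (-0.015·92.1)²) = √(1.49945 + 1.90854) = 1.846 km
  → nearest: C (1.846 km)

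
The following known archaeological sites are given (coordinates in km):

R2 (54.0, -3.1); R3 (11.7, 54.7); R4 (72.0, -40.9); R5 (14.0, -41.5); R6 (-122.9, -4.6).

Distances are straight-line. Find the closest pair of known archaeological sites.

R2 and R4

Pairwise distances:
R2–R3: 71.6 km
R2–R4: 41.9 km
R2–R5: 55.4 km
R2–R6: 176.9 km
R3–R4: 113.0 km
R3–R5: 96.2 km
R3–R6: 147.1 km
R4–R5: 58.0 km
R4–R6: 198.3 km
R5–R6: 141.8 km
Closest pair: R2–R4 at 41.9 km.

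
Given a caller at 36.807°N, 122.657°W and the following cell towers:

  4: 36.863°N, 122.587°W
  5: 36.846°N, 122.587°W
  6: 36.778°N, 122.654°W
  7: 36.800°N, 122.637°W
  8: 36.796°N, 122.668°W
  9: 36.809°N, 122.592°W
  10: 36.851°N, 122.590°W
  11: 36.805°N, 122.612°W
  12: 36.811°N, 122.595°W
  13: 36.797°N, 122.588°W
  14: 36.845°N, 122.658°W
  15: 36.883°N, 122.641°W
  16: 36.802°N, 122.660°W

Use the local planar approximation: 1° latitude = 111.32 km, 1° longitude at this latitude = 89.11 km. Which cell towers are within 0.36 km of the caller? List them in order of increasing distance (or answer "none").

none

Distances from 36.807°N, 122.657°W:
4: 8.819 km
5: 7.600 km
6: 3.239 km
7: 1.945 km
8: 1.569 km
9: 5.796 km
10: 7.722 km
11: 4.016 km
12: 5.543 km
13: 6.249 km
14: 4.231 km
15: 8.580 km
16: 0.617 km
Threshold 0.36 km: none within range.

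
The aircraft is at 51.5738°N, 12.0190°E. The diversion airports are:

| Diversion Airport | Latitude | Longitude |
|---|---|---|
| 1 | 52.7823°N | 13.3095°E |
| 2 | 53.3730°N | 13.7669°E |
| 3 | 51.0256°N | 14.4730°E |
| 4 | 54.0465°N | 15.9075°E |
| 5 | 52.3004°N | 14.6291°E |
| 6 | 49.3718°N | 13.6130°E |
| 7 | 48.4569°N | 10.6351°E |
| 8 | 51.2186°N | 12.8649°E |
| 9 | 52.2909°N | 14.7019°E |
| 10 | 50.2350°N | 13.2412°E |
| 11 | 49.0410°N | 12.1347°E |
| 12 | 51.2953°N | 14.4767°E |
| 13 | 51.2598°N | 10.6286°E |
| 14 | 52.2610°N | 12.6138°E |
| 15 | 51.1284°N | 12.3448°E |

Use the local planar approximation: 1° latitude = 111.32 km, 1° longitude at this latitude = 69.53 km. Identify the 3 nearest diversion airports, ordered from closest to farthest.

Distances from 51.5738°N, 12.0190°E:
1: √((1.2085·111.32)² + (1.2905·69.53)²) = √(18098.380093 + 8051.197431) = 161.7083 km
2: √((1.7992·111.32)² + (1.7479·69.53)²) = √(40114.859937 + 14769.902332) = 234.2750 km
3: √((-0.5482·111.32)² + (2.4540·69.53)²) = √(3724.126785 + 29113.443453) = 181.2114 km
4: √((2.4727·111.32)² + (3.8885·69.53)²) = √(75768.598302 + 73098.533686) = 385.8330 km
5: √((0.7266·111.32)² + (2.6101·69.53)²) = √(6542.401343 + 32935.082229) = 198.6894 km
6: √((-2.2020·111.32)² + (1.5940·69.53)²) = √(60087.069638 + 12283.470662) = 269.0177 km
7: √((-3.1169·111.32)² + (-1.3839·69.53)²) = √(120390.476464 + 9258.782400) = 360.0684 km
8: √((-0.3552·111.32)² + (0.8459·69.53)²) = √(1563.479926 + 3459.254453) = 70.8713 km
9: √((0.7171·111.32)² + (2.6829·69.53)²) = √(6372.441251 + 34797.931568) = 202.9048 km
10: √((-1.3388·111.32)² + (1.2222·69.53)²) = √(22211.495608 + 7221.526638) = 171.5605 km
11: √((-2.5328·111.32)² + (0.1157·69.53)²) = √(79496.533316 + 64.715927) = 282.0660 km
12: √((-0.2785·111.32)² + (2.4577·69.53)²) = √(961.162447 + 29201.300786) = 173.6734 km
13: √((-0.3140·111.32)² + (-1.3904·69.53)²) = √(1221.815672 + 9345.961270) = 102.7997 km
14: √((0.6872·111.32)² + (0.5948·69.53)²) = √(5852.112913 + 1710.355460) = 86.9625 km
15: √((-0.4454·111.32)² + (0.3258·69.53)²) = √(2458.367584 + 513.152700) = 54.5117 km
Sorted: 15 (54.5117 km) < 8 (70.8713 km) < 14 (86.9625 km) < 13 (102.7997 km) < 1 (161.7083 km) < …

15, 8, 14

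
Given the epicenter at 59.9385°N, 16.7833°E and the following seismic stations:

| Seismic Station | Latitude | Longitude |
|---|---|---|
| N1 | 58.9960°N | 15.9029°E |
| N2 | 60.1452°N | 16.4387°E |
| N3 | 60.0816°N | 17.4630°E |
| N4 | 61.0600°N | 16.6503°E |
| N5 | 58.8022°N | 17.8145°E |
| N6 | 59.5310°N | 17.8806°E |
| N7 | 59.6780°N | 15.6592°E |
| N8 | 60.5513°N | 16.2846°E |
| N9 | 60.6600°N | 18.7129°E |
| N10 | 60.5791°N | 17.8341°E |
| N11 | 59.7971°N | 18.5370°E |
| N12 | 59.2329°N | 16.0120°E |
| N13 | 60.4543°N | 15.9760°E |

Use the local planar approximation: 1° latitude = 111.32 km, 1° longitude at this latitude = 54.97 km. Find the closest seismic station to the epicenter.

N2

Distances from 59.9385°N, 16.7833°E:
N1: √((-0.9425·111.32)² + (-0.8804·54.97)²) = √(11008.017545 + 2342.132938) = 115.5429 km
N2: √((0.2067·111.32)² + (-0.3446·54.97)²) = √(529.452921 + 358.824444) = 29.8040 km
N3: √((0.1431·111.32)² + (0.6797·54.97)²) = √(253.761459 + 1396.001914) = 40.6173 km
N4: √((1.1215·111.32)² + (-0.1330·54.97)²) = √(15586.368907 + 53.450867) = 125.0593 km
N5: √((-1.1363·111.32)² + (1.0312·54.97)²) = √(16000.457798 + 3213.196481) = 138.6133 km
N6: √((-0.4075·111.32)² + (1.0973·54.97)²) = √(2057.792696 + 3638.331214) = 75.4727 km
N7: √((-0.2605·111.32)² + (-1.1241·54.97)²) = √(840.933881 + 3818.223705) = 68.2580 km
N8: √((0.6128·111.32)² + (-0.4987·54.97)²) = √(4653.544900 + 751.502121) = 73.5190 km
N9: √((0.7215·111.32)² + (1.9296·54.97)²) = √(6450.881530 + 11250.868660) = 133.0479 km
N10: √((0.6406·111.32)² + (1.0508·54.97)²) = √(5085.343154 + 3336.503634) = 91.7706 km
N11: √((-0.1414·111.32)² + (1.7537·54.97)²) = √(247.767999 + 9293.131400) = 97.6775 km
N12: √((-0.7056·111.32)² + (-0.7713·54.97)²) = √(6169.692790 + 1797.621015) = 89.2598 km
N13: √((0.5158·111.32)² + (-0.8073·54.97)²) = √(3296.925024 + 1969.343069) = 72.5691 km
Minimum: N2 at 29.8040 km.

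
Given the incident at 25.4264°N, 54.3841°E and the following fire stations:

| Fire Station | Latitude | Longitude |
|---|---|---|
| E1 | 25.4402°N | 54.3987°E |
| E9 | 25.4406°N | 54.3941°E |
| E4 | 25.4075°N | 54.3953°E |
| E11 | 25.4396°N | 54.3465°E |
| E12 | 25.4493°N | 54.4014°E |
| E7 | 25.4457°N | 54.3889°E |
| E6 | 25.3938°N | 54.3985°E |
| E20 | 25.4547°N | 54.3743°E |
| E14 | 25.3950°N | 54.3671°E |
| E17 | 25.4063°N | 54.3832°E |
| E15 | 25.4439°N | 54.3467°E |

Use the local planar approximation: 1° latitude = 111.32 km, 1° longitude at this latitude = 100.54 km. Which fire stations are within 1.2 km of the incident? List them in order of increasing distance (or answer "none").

none

Distances from 25.4264°N, 54.3841°E:
E1: 2.1248 km
E9: 1.8734 km
E4: 2.3863 km
E11: 4.0558 km
E12: 3.0861 km
E7: 2.2020 km
E6: 3.9072 km
E20: 3.3008 km
E14: 3.8909 km
E17: 2.2394 km
E15: 4.2349 km
Threshold 1.2 km: none within range.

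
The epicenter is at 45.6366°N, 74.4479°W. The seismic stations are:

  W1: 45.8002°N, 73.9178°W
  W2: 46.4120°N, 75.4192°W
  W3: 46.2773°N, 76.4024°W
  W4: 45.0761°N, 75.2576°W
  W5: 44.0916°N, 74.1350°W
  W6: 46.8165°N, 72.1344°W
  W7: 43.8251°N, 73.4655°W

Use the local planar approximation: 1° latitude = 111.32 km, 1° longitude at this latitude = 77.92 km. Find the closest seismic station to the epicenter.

W1

Distances from 45.6366°N, 74.4479°W:
W1: 45.1421 km
W2: 114.7987 km
W3: 168.1683 km
W4: 88.7339 km
W5: 173.7089 km
W6: 223.0435 km
W7: 215.6963 km
Minimum: W1 at 45.1421 km.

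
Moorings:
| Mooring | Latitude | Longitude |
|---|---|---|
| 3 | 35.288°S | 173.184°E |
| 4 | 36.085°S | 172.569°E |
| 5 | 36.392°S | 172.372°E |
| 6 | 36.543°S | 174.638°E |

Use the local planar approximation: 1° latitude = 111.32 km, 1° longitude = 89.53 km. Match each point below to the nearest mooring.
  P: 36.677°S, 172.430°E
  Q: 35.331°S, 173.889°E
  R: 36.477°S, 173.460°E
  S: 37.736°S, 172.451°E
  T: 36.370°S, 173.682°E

P→5; Q→3; R→4; S→5; T→6

P at 36.677°S, 172.430°E:
  3: 168.717 km
  4: 67.066 km
  5: 32.148 km
  6: 198.244 km
  → nearest: 5 (32.148 km)
Q at 35.331°S, 173.889°E:
  3: 63.300 km
  4: 144.954 km
  5: 179.990 km
  6: 150.666 km
  → nearest: 3 (63.300 km)
R at 36.477°S, 173.460°E:
  3: 134.646 km
  4: 90.927 km
  5: 97.867 km
  6: 105.722 km
  → nearest: 4 (90.927 km)
S at 37.736°S, 172.451°E:
  3: 280.302 km
  4: 184.093 km
  5: 149.781 km
  6: 236.592 km
  → nearest: 5 (149.781 km)
T at 36.370°S, 173.682°E:
  3: 128.436 km
  4: 104.576 km
  5: 117.310 km
  6: 87.731 km
  → nearest: 6 (87.731 km)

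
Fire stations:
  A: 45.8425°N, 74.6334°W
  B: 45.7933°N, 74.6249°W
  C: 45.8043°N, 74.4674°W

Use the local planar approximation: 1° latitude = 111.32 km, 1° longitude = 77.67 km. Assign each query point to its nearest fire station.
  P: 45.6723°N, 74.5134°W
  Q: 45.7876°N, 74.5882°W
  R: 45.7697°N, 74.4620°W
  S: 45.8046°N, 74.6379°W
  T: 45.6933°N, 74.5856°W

P at 45.6723°N, 74.5134°W:
  A: √((0.1702·111.32)² + (-0.1200·77.67)²) = √(358.976077 + 86.869856) = 21.1151 km
  B: √((0.1210·111.32)² + (-0.1115·77.67)²) = √(181.433357 + 74.999151) = 16.0135 km
  C: √((0.1320·111.32)² + (0.0460·77.67)²) = √(215.920689 + 12.765043) = 15.1224 km
  → nearest: C (15.1224 km)
Q at 45.7876°N, 74.5882°W:
  A: √((0.0549·111.32)² + (-0.0452·77.67)²) = √(37.350041 + 12.324902) = 7.0480 km
  B: √((0.0057·111.32)² + (-0.0367·77.67)²) = √(0.402621 + 8.125288) = 2.9203 km
  C: √((0.0167·111.32)² + (0.1208·77.67)²) = √(3.456045 + 88.031982) = 9.5649 km
  → nearest: B (2.9203 km)
R at 45.7697°N, 74.4620°W:
  A: √((0.0728·111.32)² + (-0.1714·77.67)²) = √(65.676372 + 177.226331) = 15.5853 km
  B: √((0.0236·111.32)² + (-0.1629·77.67)²) = √(6.901928 + 160.084314) = 12.9223 km
  C: √((0.0346·111.32)² + (-0.0054·77.67)²) = √(14.835377 + 0.175911) = 3.8744 km
  → nearest: C (3.8744 km)
S at 45.8046°N, 74.6379°W:
  A: √((0.0379·111.32)² + (0.0045·77.67)²) = √(17.800197 + 0.122161) = 4.2335 km
  B: √((-0.0113·111.32)² + (0.0130·77.67)²) = √(1.582353 + 1.019514) = 1.6130 km
  C: √((-0.0003·111.32)² + (0.1705·77.67)²) = √(0.001115 + 175.370030) = 13.2428 km
  → nearest: B (1.6130 km)
T at 45.6933°N, 74.5856°W:
  A: √((0.1492·111.32)² + (-0.0478·77.67)²) = √(275.857021 + 13.783592) = 17.0188 km
  B: √((0.1000·111.32)² + (-0.0393·77.67)²) = √(123.921424 + 9.317335) = 11.5429 km
  C: √((0.1110·111.32)² + (0.1182·77.67)²) = √(152.683587 + 84.283306) = 15.3937 km
  → nearest: B (11.5429 km)

P→C; Q→B; R→C; S→B; T→B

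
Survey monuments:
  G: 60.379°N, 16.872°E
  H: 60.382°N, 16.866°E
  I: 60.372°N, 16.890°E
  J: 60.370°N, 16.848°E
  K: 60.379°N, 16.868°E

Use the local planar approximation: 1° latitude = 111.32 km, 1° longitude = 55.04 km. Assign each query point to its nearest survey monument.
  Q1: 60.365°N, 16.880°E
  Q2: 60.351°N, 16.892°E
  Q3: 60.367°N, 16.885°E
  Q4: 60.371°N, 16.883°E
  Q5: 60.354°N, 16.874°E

Q1 at 60.365°N, 16.880°E:
  G: √((0.014·111.32)² + (-0.008·55.04)²) = √(2.42886 + 0.19388) = 1.619 km
  H: √((0.017·111.32)² + (-0.014·55.04)²) = √(3.58133 + 0.59376) = 2.043 km
  I: √((0.007·111.32)² + (0.010·55.04)²) = √(0.60721 + 0.30294) = 0.954 km
  J: √((0.005·111.32)² + (-0.032·55.04)²) = √(0.30980 + 3.10211) = 1.847 km
  K: √((0.014·111.32)² + (-0.012·55.04)²) = √(2.42886 + 0.43623) = 1.693 km
  → nearest: I (0.954 km)
Q2 at 60.351°N, 16.892°E:
  G: √((0.028·111.32)² + (-0.020·55.04)²) = √(9.71544 + 1.21176) = 3.306 km
  H: √((0.031·111.32)² + (-0.026·55.04)²) = √(11.90885 + 2.04788) = 3.736 km
  I: √((0.021·111.32)² + (-0.002·55.04)²) = √(5.46493 + 0.01212) = 2.340 km
  J: √((0.019·111.32)² + (-0.044·55.04)²) = √(4.47356 + 5.86492) = 3.215 km
  K: √((0.028·111.32)² + (-0.024·55.04)²) = √(9.71544 + 1.74494) = 3.385 km
  → nearest: I (2.340 km)
Q3 at 60.367°N, 16.885°E:
  G: √((0.012·111.32)² + (-0.013·55.04)²) = √(1.78447 + 0.51197) = 1.515 km
  H: √((0.015·111.32)² + (-0.019·55.04)²) = √(2.78823 + 1.09361) = 1.970 km
  I: √((0.005·111.32)² + (0.005·55.04)²) = √(0.30980 + 0.07574) = 0.621 km
  J: √((0.003·111.32)² + (-0.037·55.04)²) = √(0.11153 + 4.14725) = 2.064 km
  K: √((0.012·111.32)² + (-0.017·55.04)²) = √(1.78447 + 0.87550) = 1.631 km
  → nearest: I (0.621 km)
Q4 at 60.371°N, 16.883°E:
  G: √((0.008·111.32)² + (-0.011·55.04)²) = √(0.79310 + 0.36656) = 1.077 km
  H: √((0.011·111.32)² + (-0.017·55.04)²) = √(1.49945 + 0.87550) = 1.541 km
  I: √((0.001·111.32)² + (0.007·55.04)²) = √(0.01239 + 0.14844) = 0.401 km
  J: √((-0.001·111.32)² + (-0.035·55.04)²) = √(0.01239 + 3.71102) = 1.930 km
  K: √((0.008·111.32)² + (-0.015·55.04)²) = √(0.79310 + 0.68162) = 1.214 km
  → nearest: I (0.401 km)
Q5 at 60.354°N, 16.874°E:
  G: √((0.025·111.32)² + (-0.002·55.04)²) = √(7.74509 + 0.01212) = 2.785 km
  H: √((0.028·111.32)² + (-0.008·55.04)²) = √(9.71544 + 0.19388) = 3.148 km
  I: √((0.018·111.32)² + (0.016·55.04)²) = √(4.01505 + 0.77553) = 2.189 km
  J: √((0.016·111.32)² + (-0.026·55.04)²) = √(3.17239 + 2.04788) = 2.285 km
  K: √((0.025·111.32)² + (-0.006·55.04)²) = √(7.74509 + 0.10906) = 2.803 km
  → nearest: I (2.189 km)

Q1→I; Q2→I; Q3→I; Q4→I; Q5→I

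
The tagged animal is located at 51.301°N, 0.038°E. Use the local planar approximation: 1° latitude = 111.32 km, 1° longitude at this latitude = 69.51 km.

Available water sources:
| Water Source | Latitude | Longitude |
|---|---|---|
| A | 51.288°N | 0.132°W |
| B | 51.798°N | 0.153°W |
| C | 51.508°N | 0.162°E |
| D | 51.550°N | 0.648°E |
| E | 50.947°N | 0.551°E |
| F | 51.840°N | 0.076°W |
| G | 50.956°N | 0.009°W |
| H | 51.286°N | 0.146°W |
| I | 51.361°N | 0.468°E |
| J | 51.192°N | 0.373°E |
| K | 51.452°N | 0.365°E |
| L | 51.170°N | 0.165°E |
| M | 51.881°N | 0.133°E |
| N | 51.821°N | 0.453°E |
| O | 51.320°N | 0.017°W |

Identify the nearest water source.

Distances from 51.301°N, 0.038°E:
A: √((-0.013·111.32)² + (-0.170·69.51)²) = √(2.09427 + 139.63440) = 11.905 km
B: √((0.497·111.32)² + (-0.191·69.51)²) = √(3060.97070 + 176.26306) = 56.897 km
C: √((0.207·111.32)² + (0.124·69.51)²) = √(530.99091 + 74.29130) = 24.602 km
D: √((0.249·111.32)² + (0.610·69.51)²) = √(768.32522 + 1797.85328) = 50.657 km
E: √((-0.354·111.32)² + (0.513·69.51)²) = √(1552.93372 + 1271.53789) = 53.146 km
F: √((0.539·111.32)² + (-0.114·69.51)²) = √(3600.17760 + 62.79199) = 60.522 km
G: √((-0.345·111.32)² + (-0.047·69.51)²) = √(1474.97475 + 10.67309) = 38.544 km
H: √((-0.015·111.32)² + (-0.184·69.51)²) = √(2.78823 + 163.58001) = 12.898 km
I: √((0.060·111.32)² + (0.430·69.51)²) = √(44.61171 + 893.37025) = 30.626 km
J: √((-0.109·111.32)² + (0.335·69.51)²) = √(147.23104 + 542.23081) = 26.258 km
K: √((0.151·111.32)² + (0.327·69.51)²) = √(282.55324 + 516.64244) = 28.270 km
L: √((-0.131·111.32)² + (0.127·69.51)²) = √(212.66156 + 77.92952) = 17.047 km
M: √((0.580·111.32)² + (0.095·69.51)²) = √(4168.71670 + 43.60555) = 64.902 km
N: √((0.520·111.32)² + (0.415·69.51)²) = √(3350.83530 + 832.12922) = 64.676 km
O: √((0.019·111.32)² + (-0.055·69.51)²) = √(4.47356 + 14.61571) = 4.369 km
Minimum: O at 4.369 km.

O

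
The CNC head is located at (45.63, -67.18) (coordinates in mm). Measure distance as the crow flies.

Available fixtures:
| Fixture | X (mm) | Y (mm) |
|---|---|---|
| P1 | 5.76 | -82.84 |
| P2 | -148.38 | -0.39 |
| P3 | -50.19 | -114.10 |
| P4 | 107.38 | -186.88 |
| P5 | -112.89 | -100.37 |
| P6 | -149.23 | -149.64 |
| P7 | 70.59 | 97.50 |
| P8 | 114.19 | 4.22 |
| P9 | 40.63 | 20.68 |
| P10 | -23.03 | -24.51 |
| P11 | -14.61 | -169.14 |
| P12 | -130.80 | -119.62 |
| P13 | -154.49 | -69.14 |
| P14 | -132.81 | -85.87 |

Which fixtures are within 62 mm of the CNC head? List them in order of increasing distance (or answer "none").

Distances from (45.63, -67.18):
P1: √((-39.87)² + (-15.66)²) = √(1589.6169 + 245.2356) = 42.84 mm
P2: √((-194.01)² + (66.79)²) = √(37639.8801 + 4460.9041) = 205.18 mm
P3: √((-95.82)² + (-46.92)²) = √(9181.4724 + 2201.4864) = 106.69 mm
P4: √((61.75)² + (-119.70)²) = √(3813.0625 + 14328.0900) = 134.69 mm
P5: √((-158.52)² + (-33.19)²) = √(25128.5904 + 1101.5761) = 161.96 mm
P6: √((-194.86)² + (-82.46)²) = √(37970.4196 + 6799.6516) = 211.59 mm
P7: √((24.96)² + (164.68)²) = √(623.0016 + 27119.5024) = 166.56 mm
P8: √((68.56)² + (71.40)²) = √(4700.4736 + 5097.9600) = 98.99 mm
P9: √((-5.00)² + (87.86)²) = √(25.0000 + 7719.3796) = 88.00 mm
P10: √((-68.66)² + (42.67)²) = √(4714.1956 + 1820.7289) = 80.84 mm
P11: √((-60.24)² + (-101.96)²) = √(3628.8576 + 10395.8416) = 118.43 mm
P12: √((-176.43)² + (-52.44)²) = √(31127.5449 + 2749.9536) = 184.06 mm
P13: √((-200.12)² + (-1.96)²) = √(40048.0144 + 3.8416) = 200.13 mm
P14: √((-178.44)² + (-18.69)²) = √(31840.8336 + 349.3161) = 179.42 mm
Threshold 62 mm: P1 (42.84 mm) is within range.

P1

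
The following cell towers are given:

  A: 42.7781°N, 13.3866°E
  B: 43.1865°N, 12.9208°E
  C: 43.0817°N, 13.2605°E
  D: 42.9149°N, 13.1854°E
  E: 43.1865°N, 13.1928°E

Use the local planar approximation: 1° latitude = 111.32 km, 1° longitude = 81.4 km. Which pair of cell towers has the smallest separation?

Pairwise distances:
A–B: √((0.4084·111.32)² + (-0.4658·81.4)²) = √(2066.892370 + 1437.632156) = 59.1990 km
A–C: √((0.3036·111.32)² + (-0.1261·81.4)²) = √(1142.220446 + 105.360781) = 35.3211 km
A–D: √((0.1368·111.32)² + (-0.2012·81.4)²) = √(231.909527 + 268.228402) = 22.3638 km
A–E: √((0.4084·111.32)² + (-0.1938·81.4)²) = √(2066.892370 + 248.860721) = 48.1223 km
B–C: √((-0.1048·111.32)² + (0.3397·81.4)²) = √(136.103396 + 764.609876) = 30.0119 km
B–D: √((-0.2716·111.32)² + (0.2646·81.4)²) = √(914.125716 + 463.904398) = 37.1218 km
B–E: √((0.0000·111.32)² + (0.2720·81.4)²) = √(0.000000 + 490.215025) = 22.1408 km
C–D: √((-0.1668·111.32)² + (-0.0751·81.4)²) = √(344.777160 + 37.370481) = 19.5486 km
C–E: √((0.1048·111.32)² + (-0.0677·81.4)²) = √(136.103396 + 30.368696) = 12.9024 km
D–E: √((0.2716·111.32)² + (0.0074·81.4)²) = √(914.125716 + 0.362838) = 30.2405 km
Closest pair: C–E at 12.9024 km.

C and E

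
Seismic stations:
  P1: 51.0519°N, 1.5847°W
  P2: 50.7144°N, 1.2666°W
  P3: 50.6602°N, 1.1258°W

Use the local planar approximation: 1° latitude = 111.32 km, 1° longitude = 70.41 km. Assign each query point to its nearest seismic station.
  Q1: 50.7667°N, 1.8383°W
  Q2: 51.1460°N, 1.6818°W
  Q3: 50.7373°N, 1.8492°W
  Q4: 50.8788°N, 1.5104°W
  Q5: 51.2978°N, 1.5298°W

Q1→P1; Q2→P1; Q3→P1; Q4→P1; Q5→P1

Q1 at 50.7667°N, 1.8383°W:
  P1: 36.4253 km
  P2: 40.6723 km
  P3: 51.5490 km
  → nearest: P1 (36.4253 km)
Q2 at 51.1460°N, 1.6818°W:
  P1: 12.5089 km
  P2: 56.2408 km
  P3: 66.7617 km
  → nearest: P1 (12.5089 km)
Q3 at 50.7373°N, 1.8492°W:
  P1: 39.6651 km
  P2: 41.1000 km
  P3: 51.6527 km
  → nearest: P1 (39.6651 km)
Q4 at 50.8788°N, 1.5104°W:
  P1: 19.9670 km
  P2: 25.0918 km
  P3: 36.4071 km
  → nearest: P1 (19.9670 km)
Q5 at 51.2978°N, 1.5298°W:
  P1: 27.6452 km
  P2: 67.5364 km
  P3: 76.4655 km
  → nearest: P1 (27.6452 km)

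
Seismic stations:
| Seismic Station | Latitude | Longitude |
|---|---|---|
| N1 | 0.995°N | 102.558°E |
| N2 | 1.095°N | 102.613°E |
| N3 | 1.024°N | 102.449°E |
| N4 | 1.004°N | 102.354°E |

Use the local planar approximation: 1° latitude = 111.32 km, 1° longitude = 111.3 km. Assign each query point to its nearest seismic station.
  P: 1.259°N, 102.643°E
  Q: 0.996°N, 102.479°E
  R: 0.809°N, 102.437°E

P→N2; Q→N3; R→N4

P at 1.259°N, 102.643°E:
  N1: 30.874 km
  N2: 18.559 km
  N3: 33.920 km
  N4: 42.900 km
  → nearest: N2 (18.559 km)
Q at 0.996°N, 102.479°E:
  N1: 8.793 km
  N2: 18.544 km
  N3: 4.568 km
  N4: 13.941 km
  → nearest: N3 (4.568 km)
R at 0.809°N, 102.437°E:
  N1: 24.700 km
  N2: 37.381 km
  N3: 23.971 km
  N4: 23.591 km
  → nearest: N4 (23.591 km)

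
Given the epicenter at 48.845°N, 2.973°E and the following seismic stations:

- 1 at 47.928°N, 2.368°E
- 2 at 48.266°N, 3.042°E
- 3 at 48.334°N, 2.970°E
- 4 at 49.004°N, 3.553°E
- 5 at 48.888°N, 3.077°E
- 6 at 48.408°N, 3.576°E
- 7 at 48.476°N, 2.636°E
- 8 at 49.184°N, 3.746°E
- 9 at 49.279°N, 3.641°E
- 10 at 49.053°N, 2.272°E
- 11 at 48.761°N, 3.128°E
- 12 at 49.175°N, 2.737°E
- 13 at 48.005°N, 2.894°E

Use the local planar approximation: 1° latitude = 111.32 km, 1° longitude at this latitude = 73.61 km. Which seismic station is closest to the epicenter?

5

Distances from 48.845°N, 2.973°E:
1: 111.372 km
2: 64.654 km
3: 56.885 km
4: 46.217 km
5: 9.029 km
6: 65.854 km
7: 47.986 km
8: 68.277 km
9: 68.935 km
10: 56.558 km
11: 14.752 km
12: 40.636 km
13: 93.689 km
Minimum: 5 at 9.029 km.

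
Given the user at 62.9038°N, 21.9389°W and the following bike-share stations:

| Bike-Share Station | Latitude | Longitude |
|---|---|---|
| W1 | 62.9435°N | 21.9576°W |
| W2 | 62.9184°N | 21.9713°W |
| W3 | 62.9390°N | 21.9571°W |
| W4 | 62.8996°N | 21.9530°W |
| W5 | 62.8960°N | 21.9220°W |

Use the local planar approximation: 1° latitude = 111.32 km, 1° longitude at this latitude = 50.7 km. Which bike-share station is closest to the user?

Distances from 62.9038°N, 21.9389°W:
W1: √((0.0397·111.32)² + (-0.0187·50.7)²) = √(19.531132 + 0.898875) = 4.5200 km
W2: √((0.0146·111.32)² + (-0.0324·50.7)²) = √(2.641509 + 2.698398) = 2.3108 km
W3: √((0.0352·111.32)² + (-0.0182·50.7)²) = √(15.354360 + 0.851449) = 4.0256 km
W4: √((-0.0042·111.32)² + (-0.0141·50.7)²) = √(0.218597 + 0.511039) = 0.8542 km
W5: √((-0.0078·111.32)² + (0.0169·50.7)²) = √(0.753938 + 0.734158) = 1.2199 km
Minimum: W4 at 0.8542 km.

W4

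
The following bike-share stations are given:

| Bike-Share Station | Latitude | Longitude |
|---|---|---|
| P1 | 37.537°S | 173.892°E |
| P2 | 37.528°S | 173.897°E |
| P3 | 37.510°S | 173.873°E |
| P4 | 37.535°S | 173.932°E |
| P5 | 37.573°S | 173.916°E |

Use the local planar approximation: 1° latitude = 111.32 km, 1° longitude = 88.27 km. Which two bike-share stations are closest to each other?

P1 and P2

Pairwise distances:
P1–P2: 1.095 km
P1–P3: 3.442 km
P1–P4: 3.538 km
P1–P5: 4.533 km
P2–P3: 2.916 km
P2–P4: 3.186 km
P2–P5: 5.283 km
P3–P4: 5.905 km
P3–P5: 7.974 km
P4–P5: 4.460 km
Closest pair: P1–P2 at 1.095 km.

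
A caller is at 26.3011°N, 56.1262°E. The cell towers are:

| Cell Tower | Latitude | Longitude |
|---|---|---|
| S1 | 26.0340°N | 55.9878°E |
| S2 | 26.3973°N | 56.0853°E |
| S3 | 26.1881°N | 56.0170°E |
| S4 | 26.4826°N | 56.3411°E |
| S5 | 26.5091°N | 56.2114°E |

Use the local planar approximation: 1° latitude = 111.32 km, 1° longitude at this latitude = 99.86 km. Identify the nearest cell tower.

S2

Distances from 26.3011°N, 56.1262°E:
S1: √((-0.2671·111.32)² + (-0.1384·99.86)²) = √(884.085304 + 191.009648) = 32.7886 km
S2: √((0.0962·111.32)² + (-0.0409·99.86)²) = √(114.682338 + 16.681294) = 11.4614 km
S3: √((-0.1130·111.32)² + (-0.1092·99.86)²) = √(158.235266 + 118.912744) = 16.6478 km
S4: √((0.1815·111.32)² + (0.2149·99.86)²) = √(408.225053 + 460.527909) = 29.4746 km
S5: √((0.2080·111.32)² + (0.0852·99.86)²) = √(536.133649 + 72.387289) = 24.6682 km
Minimum: S2 at 11.4614 km.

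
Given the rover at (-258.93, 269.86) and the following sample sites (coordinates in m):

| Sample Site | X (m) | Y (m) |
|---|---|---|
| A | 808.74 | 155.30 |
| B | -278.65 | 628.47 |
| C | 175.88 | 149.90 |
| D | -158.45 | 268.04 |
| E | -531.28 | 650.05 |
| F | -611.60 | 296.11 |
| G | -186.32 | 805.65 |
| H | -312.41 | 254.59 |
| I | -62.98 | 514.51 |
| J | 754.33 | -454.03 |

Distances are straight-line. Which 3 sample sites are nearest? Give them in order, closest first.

Distances from (-258.93, 269.86):
A: √((1067.67)² + (-114.56)²) = √(1139919.2289 + 13123.9936) = 1073.80 m
B: √((-19.72)² + (358.61)²) = √(388.8784 + 128601.1321) = 359.15 m
C: √((434.81)² + (-119.96)²) = √(189059.7361 + 14390.4016) = 451.05 m
D: √((100.48)² + (-1.82)²) = √(10096.2304 + 3.3124) = 100.50 m
E: √((-272.35)² + (380.19)²) = √(74174.5225 + 144544.4361) = 467.67 m
F: √((-352.67)² + (26.25)²) = √(124376.1289 + 689.0625) = 353.65 m
G: √((72.61)² + (535.79)²) = √(5272.2121 + 287070.9241) = 540.69 m
H: √((-53.48)² + (-15.27)²) = √(2860.1104 + 233.1729) = 55.62 m
I: √((195.95)² + (244.65)²) = √(38396.4025 + 59853.6225) = 313.45 m
J: √((1013.26)² + (-723.89)²) = √(1026695.8276 + 524016.7321) = 1245.28 m
Sorted: H (55.62 m) < D (100.50 m) < I (313.45 m) < F (353.65 m) < B (359.15 m) < …

H, D, I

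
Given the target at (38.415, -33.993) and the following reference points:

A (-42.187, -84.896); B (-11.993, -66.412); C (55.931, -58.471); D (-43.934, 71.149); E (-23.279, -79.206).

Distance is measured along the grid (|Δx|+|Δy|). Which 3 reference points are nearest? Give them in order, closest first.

Distances from (38.415, -33.993):
A: |-80.602| + |-50.903| = 80.602 + 50.903 = 131.505
B: |-50.408| + |-32.419| = 50.408 + 32.419 = 82.827
C: |17.516| + |-24.478| = 17.516 + 24.478 = 41.994
D: |-82.349| + |105.142| = 82.349 + 105.142 = 187.491
E: |-61.694| + |-45.213| = 61.694 + 45.213 = 106.907
Sorted: C (41.994) < B (82.827) < E (106.907) < A (131.505) < D (187.491)

C, B, E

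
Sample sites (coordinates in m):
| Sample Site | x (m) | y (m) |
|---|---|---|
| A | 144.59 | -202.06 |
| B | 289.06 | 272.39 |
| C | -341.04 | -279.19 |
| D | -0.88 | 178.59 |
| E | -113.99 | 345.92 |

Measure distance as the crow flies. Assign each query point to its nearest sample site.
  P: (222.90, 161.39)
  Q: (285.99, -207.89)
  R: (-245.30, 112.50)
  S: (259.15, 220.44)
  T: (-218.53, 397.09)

P at (222.90, 161.39):
  A: √((-78.31)² + (-363.45)²) = √(6132.4561 + 132095.9025) = 371.79 m
  B: √((66.16)² + (111.00)²) = √(4377.1456 + 12321.0000) = 129.22 m
  C: √((-563.94)² + (-440.58)²) = √(318028.3236 + 194110.7364) = 715.64 m
  D: √((-223.78)² + (17.20)²) = √(50077.4884 + 295.8400) = 224.44 m
  E: √((-336.89)² + (184.53)²) = √(113494.8721 + 34051.3209) = 384.12 m
  → nearest: B (129.22 m)
Q at (285.99, -207.89):
  A: √((-141.40)² + (5.83)²) = √(19993.9600 + 33.9889) = 141.52 m
  B: √((3.07)² + (480.28)²) = √(9.4249 + 230668.8784) = 480.29 m
  C: √((-627.03)² + (-71.30)²) = √(393166.6209 + 5083.6900) = 631.07 m
  D: √((-286.87)² + (386.48)²) = √(82294.3969 + 149366.7904) = 481.31 m
  E: √((-399.98)² + (553.81)²) = √(159984.0004 + 306705.5161) = 683.15 m
  → nearest: A (141.52 m)
R at (-245.30, 112.50):
  A: √((389.89)² + (-314.56)²) = √(152014.2121 + 98947.9936) = 500.96 m
  B: √((534.36)² + (159.89)²) = √(285540.6096 + 25564.8121) = 557.77 m
  C: √((-95.74)² + (-391.69)²) = √(9166.1476 + 153421.0561) = 403.22 m
  D: √((244.42)² + (66.09)²) = √(59741.1364 + 4367.8881) = 253.20 m
  E: √((131.31)² + (233.42)²) = √(17242.3161 + 54484.8964) = 267.82 m
  → nearest: D (253.20 m)
S at (259.15, 220.44):
  A: √((-114.56)² + (-422.50)²) = √(13123.9936 + 178506.2500) = 437.76 m
  B: √((29.91)² + (51.95)²) = √(894.6081 + 2698.8025) = 59.95 m
  C: √((-600.19)² + (-499.63)²) = √(360228.0361 + 249630.1369) = 780.93 m
  D: √((-260.03)² + (-41.85)²) = √(67615.6009 + 1751.4225) = 263.38 m
  E: √((-373.14)² + (125.48)²) = √(139233.4596 + 15745.2304) = 393.67 m
  → nearest: B (59.95 m)
T at (-218.53, 397.09):
  A: √((363.12)² + (-599.15)²) = √(131856.1344 + 358980.7225) = 700.60 m
  B: √((507.59)² + (-124.70)²) = √(257647.6081 + 15550.0900) = 522.68 m
  C: √((-122.51)² + (-676.28)²) = √(15008.7001 + 457354.6384) = 687.29 m
  D: √((217.65)² + (-218.50)²) = √(47371.5225 + 47742.2500) = 308.41 m
  E: √((104.54)² + (-51.17)²) = √(10928.6116 + 2618.3689) = 116.39 m
  → nearest: E (116.39 m)

P→B; Q→A; R→D; S→B; T→E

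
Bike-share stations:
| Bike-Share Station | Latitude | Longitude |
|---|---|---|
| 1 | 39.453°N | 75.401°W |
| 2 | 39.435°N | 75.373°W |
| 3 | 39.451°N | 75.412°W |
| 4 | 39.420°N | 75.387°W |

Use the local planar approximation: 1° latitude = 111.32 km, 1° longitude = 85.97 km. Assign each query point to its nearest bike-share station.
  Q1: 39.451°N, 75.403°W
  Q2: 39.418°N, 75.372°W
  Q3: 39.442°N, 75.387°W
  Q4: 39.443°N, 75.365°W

Q1→1; Q2→4; Q3→2; Q4→2

Q1 at 39.451°N, 75.403°W:
  1: 0.281 km
  2: 3.134 km
  3: 0.774 km
  4: 3.715 km
  → nearest: 1 (0.281 km)
Q2 at 39.418°N, 75.372°W:
  1: 4.626 km
  2: 1.894 km
  3: 5.032 km
  4: 1.309 km
  → nearest: 4 (1.309 km)
Q3 at 39.442°N, 75.387°W:
  1: 1.717 km
  2: 1.434 km
  3: 2.371 km
  4: 2.449 km
  → nearest: 2 (1.434 km)
Q4 at 39.443°N, 75.365°W:
  1: 3.289 km
  2: 1.125 km
  3: 4.138 km
  4: 3.183 km
  → nearest: 2 (1.125 km)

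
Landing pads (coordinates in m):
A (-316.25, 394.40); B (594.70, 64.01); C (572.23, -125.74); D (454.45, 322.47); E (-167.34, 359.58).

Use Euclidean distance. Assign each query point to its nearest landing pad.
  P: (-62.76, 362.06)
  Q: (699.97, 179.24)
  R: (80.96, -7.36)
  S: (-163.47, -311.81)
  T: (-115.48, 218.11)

P at (-62.76, 362.06):
  A: √((-253.49)² + (32.34)²) = √(64257.1801 + 1045.8756) = 255.54 m
  B: √((657.46)² + (-298.05)²) = √(432253.6516 + 88833.8025) = 721.86 m
  C: √((634.99)² + (-487.80)²) = √(403212.3001 + 237948.8400) = 800.73 m
  D: √((517.21)² + (-39.59)²) = √(267506.1841 + 1567.3681) = 518.72 m
  E: √((-104.58)² + (-2.48)²) = √(10936.9764 + 6.1504) = 104.61 m
  → nearest: E (104.61 m)
Q at (699.97, 179.24):
  A: √((-1016.22)² + (215.16)²) = √(1032703.0884 + 46293.8256) = 1038.75 m
  B: √((-105.27)² + (-115.23)²) = √(11081.7729 + 13277.9529) = 156.08 m
  C: √((-127.74)² + (-304.98)²) = √(16317.5076 + 93012.8004) = 330.65 m
  D: √((-245.52)² + (143.23)²) = √(60280.0704 + 20514.8329) = 284.24 m
  E: √((-867.31)² + (180.34)²) = √(752226.6361 + 32522.5156) = 885.86 m
  → nearest: B (156.08 m)
R at (80.96, -7.36):
  A: √((-397.21)² + (401.76)²) = √(157775.7841 + 161411.0976) = 564.97 m
  B: √((513.74)² + (71.37)²) = √(263928.7876 + 5093.6769) = 518.67 m
  C: √((491.27)² + (-118.38)²) = √(241346.2129 + 14013.8244) = 505.33 m
  D: √((373.49)² + (329.83)²) = √(139494.7801 + 108787.8289) = 498.28 m
  E: √((-248.30)² + (366.94)²) = √(61652.8900 + 134644.9636) = 443.06 m
  → nearest: E (443.06 m)
S at (-163.47, -311.81):
  A: √((-152.78)² + (706.21)²) = √(23341.7284 + 498732.5641) = 722.55 m
  B: √((758.17)² + (375.82)²) = √(574821.7489 + 141240.6724) = 846.20 m
  C: √((735.70)² + (186.07)²) = √(541254.4900 + 34622.0449) = 758.87 m
  D: √((617.92)² + (634.28)²) = √(381825.1264 + 402311.1184) = 885.51 m
  E: √((-3.87)² + (671.39)²) = √(14.9769 + 450764.5321) = 671.40 m
  → nearest: E (671.40 m)
T at (-115.48, 218.11):
  A: √((-200.77)² + (176.29)²) = √(40308.5929 + 31078.1641) = 267.18 m
  B: √((710.18)² + (-154.10)²) = √(504355.6324 + 23746.8100) = 726.71 m
  C: √((687.71)² + (-343.85)²) = √(472945.0441 + 118232.8225) = 768.88 m
  D: √((569.93)² + (104.36)²) = √(324820.2049 + 10891.0096) = 579.41 m
  E: √((-51.86)² + (141.47)²) = √(2689.4596 + 20013.7609) = 150.68 m
  → nearest: E (150.68 m)

P→E; Q→B; R→E; S→E; T→E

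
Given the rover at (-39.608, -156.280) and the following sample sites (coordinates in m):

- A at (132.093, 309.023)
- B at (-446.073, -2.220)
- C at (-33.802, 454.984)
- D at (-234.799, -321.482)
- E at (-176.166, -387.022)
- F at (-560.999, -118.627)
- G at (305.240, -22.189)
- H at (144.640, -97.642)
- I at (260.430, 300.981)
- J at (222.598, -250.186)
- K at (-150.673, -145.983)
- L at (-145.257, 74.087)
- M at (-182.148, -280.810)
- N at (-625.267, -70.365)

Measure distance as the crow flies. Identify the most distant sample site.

C

Distances from (-39.608, -156.280):
A: √((171.701)² + (465.303)²) = √(29481.23340 + 216506.88181) = 495.972 m
B: √((-406.465)² + (154.060)²) = √(165213.79622 + 23734.48360) = 434.682 m
C: √((5.806)² + (611.264)²) = √(33.70964 + 373643.67770) = 611.292 m
D: √((-195.191)² + (-165.202)²) = √(38099.52648 + 27291.70080) = 255.717 m
E: √((-136.558)² + (-230.742)²) = √(18648.08736 + 53241.87056) = 268.123 m
F: √((-521.391)² + (37.653)²) = √(271848.57488 + 1417.74841) = 522.749 m
G: √((344.848)² + (134.091)²) = √(118920.14310 + 17980.39628) = 370.001 m
H: √((184.248)² + (58.638)²) = √(33947.32550 + 3438.41504) = 193.354 m
I: √((300.038)² + (457.261)²) = √(90022.80144 + 209087.62212) = 546.910 m
J: √((262.206)² + (-93.906)²) = √(68751.98644 + 8818.33684) = 278.514 m
K: √((-111.065)² + (10.297)²) = √(12335.43422 + 106.02821) = 111.541 m
L: √((-105.649)² + (230.367)²) = √(11161.71120 + 53068.95469) = 253.438 m
M: √((-142.540)² + (-124.530)²) = √(20317.65160 + 15507.72090) = 189.276 m
N: √((-585.659)² + (85.915)²) = √(342996.46428 + 7381.38723) = 591.927 m
Maximum: C at 611.292 m.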